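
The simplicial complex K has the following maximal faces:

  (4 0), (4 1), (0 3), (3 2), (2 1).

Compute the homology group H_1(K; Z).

Take the total order 0 < 1 < 2 < 3 < 4 on the vertex set. Then K (dimension 1) consists of the simplices:

  0-simplices (5): [0], [1], [2], [3], [4]
  1-simplices (5): [0,3], [0,4], [1,2], [1,4], [2,3]

so the chain groups are C_0 ≅ Z^5, C_1 ≅ Z^5.

Boundary ∂_1: C_1 → C_0 sends each edge [p,q] (with p < q) to q − p. For instance
  ∂[0,4] = [4] − [0].
As a 5×5 matrix over Z this has rank 4, with invariant factors (1,1,1,1).

Now H_k = ker ∂_k / im ∂_{k+1}, so:

  H_1: rank ker ∂_1 − rank ∂_2 = (5 − 4) − 0 = 1, and there is no ∂_2, so H_1 ≅ Z.

H_1 ≅ Z.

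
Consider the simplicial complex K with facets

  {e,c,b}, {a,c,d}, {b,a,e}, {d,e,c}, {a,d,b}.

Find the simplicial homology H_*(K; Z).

H_0 ≅ Z,  H_1 ≅ Z,  H_2 = 0.

K has 5 vertices, 10 edges, 5 triangles.
rank ∂_0 = 0, rank ∂_1 = 4 ⇒ b_0 = 5 − 0 − 4 = 1; all invariant factors of ∂_1 are 1 so no torsion. So H_0 = Z.
rank ∂_1 = 4, rank ∂_2 = 5 ⇒ b_1 = 10 − 4 − 5 = 1; all invariant factors of ∂_2 are 1 so no torsion. So H_1 = Z.
rank ∂_2 = 5, rank ∂_3 = 0 ⇒ b_2 = 5 − 5 − 0 = 0. So H_2 = 0.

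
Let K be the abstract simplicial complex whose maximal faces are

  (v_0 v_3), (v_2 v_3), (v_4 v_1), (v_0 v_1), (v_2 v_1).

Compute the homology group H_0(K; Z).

Take the total order v_0 < v_1 < v_2 < v_3 < v_4 on the vertex set. Then K (dimension 1) consists of the simplices:

  0-simplices (5): [v_0], [v_1], [v_2], [v_3], [v_4]
  1-simplices (5): [v_0,v_1], [v_0,v_3], [v_1,v_2], [v_1,v_4], [v_2,v_3]

Hence C_0 ≅ Z^5, C_1 ≅ Z^5.

Boundary ∂_1: C_1 → C_0 is given by ∂[p,q] = [q] − [p].
As a 5×5 matrix over Z this has rank 4, with invariant factors (1,1,1,1).

Now H_k = ker ∂_k / im ∂_{k+1}, so:

  H_0: rank C_0 − rank ∂_1 = 5 − 4 = 1, and the invariant factors of ∂_1 are all 1, so H_0 = Z.

H_0 ≅ Z.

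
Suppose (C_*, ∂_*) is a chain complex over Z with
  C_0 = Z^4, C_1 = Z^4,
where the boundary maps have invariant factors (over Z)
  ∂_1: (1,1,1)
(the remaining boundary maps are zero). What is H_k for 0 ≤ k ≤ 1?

H_0: b_0 = 4 − 0 − 3 = 1; torsion from ∂_1 factors > 1: none. So H_0 ≅ Z.
H_1: b_1 = 4 − 3 − 0 = 1; torsion from ∂_2 factors > 1: none. So H_1 ≅ Z.

H_0 ≅ Z,  H_1 ≅ Z.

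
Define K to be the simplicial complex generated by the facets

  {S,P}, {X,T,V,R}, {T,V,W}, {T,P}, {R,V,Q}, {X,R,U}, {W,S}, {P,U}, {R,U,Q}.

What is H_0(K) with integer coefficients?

H_0 = Z.

Order the vertices as P < Q < R < S < T < U < V < W < X. Listing each simplex with vertices in this order, K has dimension 3 with simplices:

  0-simplices (9): P, Q, R, S, T, U, V, W, X
  1-simplices (17): PS, PT, PU, QR, QU, QV, RT, RU, RV, RX, SW, TV, TW, TX, UX, VW, VX
  2-simplices (8): QRU, QRV, RTV, RTX, RUX, RVX, TVW, TVX
  3-simplices (1): RTVX

so the chain groups are C_0 ≅ Z^9, C_1 ≅ Z^17, C_2 ≅ Z^8, C_3 ≅ Z^1.

∂_1: C_1 → C_0 maps an edge to its endpoints' difference, ∂[p,q] = q − p.
As a 9×17 matrix over Z this has rank 8, with invariant factors (1,1,1,1,1,1,1,1).

The boundary map ∂_2: C_2 → C_1 maps a triangle to the signed sum of its edges. For instance
  ∂TVX = VX − TX + TV,
  ∂RTV = TV − RV + RT.
The 17×8 boundary matrix has rank 7 and Smith normal form diag(1,1,1,1,1,1,1).

The boundary map ∂_3: C_3 → C_2 sends each 3-simplex σ to the alternating sum Σ_i (−1)^i (σ with its i-th vertex removed). For instance
  ∂RTVX = TVX − RVX + RTX − RTV.
The 8×1 boundary matrix has rank 1 and Smith normal form diag(1).

Computing H_k = (kernel of ∂_k) / (image of ∂_{k+1}):

  H_0: rank C_0 − rank ∂_1 = 9 − 8 = 1, and the invariant factors of ∂_1 are all 1, so H_0 ≅ Z.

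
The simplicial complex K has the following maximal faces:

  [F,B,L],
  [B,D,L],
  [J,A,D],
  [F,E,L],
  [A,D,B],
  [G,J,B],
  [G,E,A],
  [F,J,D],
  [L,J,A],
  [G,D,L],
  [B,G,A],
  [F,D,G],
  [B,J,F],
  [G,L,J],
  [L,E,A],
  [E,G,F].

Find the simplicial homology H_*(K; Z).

H_0 = Z,  H_1 = Z^2,  H_2 = Z.

Take the total order A < B < D < E < F < G < J < L on the vertex set. Then K (dimension 2) consists of the simplices:

  0-simplices (8): A, B, D, E, F, G, J, L
  1-simplices (24): AB, AD, AE, AG, AJ, AL, BD, BF, BG, BJ, BL, DF, DG, DJ, DL, EF, EG, EL, FG, FJ, FL, GJ, GL, JL
  2-simplices (16): ABD, ABG, ADJ, AEG, AEL, AJL, BDL, BFJ, BFL, BGJ, DFG, DFJ, DGL, EFG, EFL, GJL

Hence C_0 ≅ Z^8, C_1 ≅ Z^24, C_2 ≅ Z^16.

Boundary ∂_1: C_1 → C_0 sends each edge [p,q] (with p < q) to q − p.
This gives a 8×24 integer matrix of rank 7; reducing to Smith normal form yields diagonal entries (1,1,1,1,1,1,1).

Boundary ∂_2: C_2 → C_1 acts by ∂[p,q,r] = [q,r] − [p,r] + [p,q]. For instance
  ∂AEL = EL − AL + AE,
  ∂AJL = JL − AL + AJ.
The resulting 24×16 matrix has rank 15, and its Smith normal form has invariant factors (1,1,1,1,1,1,1,1,1,1,1,1,1,1,1).

Computing H_k = (kernel of ∂_k) / (image of ∂_{k+1}):

  H_0: rank C_0 − rank ∂_1 = 8 − 7 = 1, and the invariant factors of ∂_1 are all 1, so H_0 ≅ Z.
  H_1: rank ker ∂_1 − rank ∂_2 = (24 − 7) − 15 = 2, and the invariant factors of ∂_2 are all 1, so H_1 ≅ Z^2.
  H_2: rank ker ∂_2 − rank ∂_3 = (16 − 15) − 0 = 1, and there is no ∂_3, so H_2 ≅ Z.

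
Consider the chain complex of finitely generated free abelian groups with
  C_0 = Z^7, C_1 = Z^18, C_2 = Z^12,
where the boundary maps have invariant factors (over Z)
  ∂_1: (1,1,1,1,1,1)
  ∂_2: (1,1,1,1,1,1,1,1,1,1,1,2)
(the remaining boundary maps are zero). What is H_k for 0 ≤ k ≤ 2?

H_0 = Z,  H_1 = Z/2Z,  H_2 = 0.

H_0: b_0 = 7 − 0 − 6 = 1; torsion from ∂_1 factors > 1: none. So H_0 = Z.
H_1: b_1 = 18 − 6 − 12 = 0; torsion from ∂_2 factors > 1: [2]. So H_1 = Z/2Z.
H_2: b_2 = 12 − 12 − 0 = 0; torsion from ∂_3 factors > 1: none. So H_2 = 0.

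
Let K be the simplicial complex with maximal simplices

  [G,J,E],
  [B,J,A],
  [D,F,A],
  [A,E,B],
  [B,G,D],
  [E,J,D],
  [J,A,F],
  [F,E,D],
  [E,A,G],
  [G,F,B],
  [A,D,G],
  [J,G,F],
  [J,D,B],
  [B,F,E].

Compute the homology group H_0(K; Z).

H_0 ≅ Z.

Order the vertices as A < B < D < E < F < G < J. Listing each simplex with vertices in this order, K has dimension 2 with simplices:

  0-simplices (7): A, B, D, E, F, G, J
  1-simplices (21): AB, AD, AE, AF, AG, AJ, BD, BE, BF, BG, BJ, DE, DF, DG, DJ, EF, EG, EJ, FG, FJ, GJ
  2-simplices (14): ABE, ABJ, ADF, ADG, AEG, AFJ, BDG, BDJ, BEF, BFG, DEF, DEJ, EGJ, FGJ

Hence C_0 ≅ Z^7, C_1 ≅ Z^21, C_2 ≅ Z^14.

Boundary ∂_1: C_1 → C_0 sends each edge [p,q] (with p < q) to q − p.
As a 7×21 matrix over Z this has rank 6, with invariant factors (1,1,1,1,1,1).

Boundary ∂_2: C_2 → C_1 acts by ∂[p,q,r] = [q,r] − [p,r] + [p,q]. For instance
  ∂FGJ = GJ − FJ + FG,
  ∂BDG = DG − BG + BD.
As a 21×14 matrix over Z this has rank 13, with invariant factors (1,1,1,1,1,1,1,1,1,1,1,1,1).

Now H_k = ker ∂_k / im ∂_{k+1}, so:

  H_0: rank C_0 − rank ∂_1 = 7 − 6 = 1, and the invariant factors of ∂_1 are all 1, so H_0 = Z.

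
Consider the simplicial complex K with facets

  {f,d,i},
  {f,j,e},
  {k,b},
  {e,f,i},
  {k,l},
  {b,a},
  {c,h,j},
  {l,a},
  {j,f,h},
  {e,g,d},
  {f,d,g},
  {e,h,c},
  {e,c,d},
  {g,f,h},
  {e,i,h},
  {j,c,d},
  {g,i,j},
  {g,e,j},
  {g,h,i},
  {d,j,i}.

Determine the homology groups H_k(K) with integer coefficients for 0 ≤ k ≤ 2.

H_0 ≅ Z^2,  H_1 ≅ Z^3,  H_2 ≅ Z.

We work with the vertex ordering a < b < c < d < e < f < g < h < i < j < k < l. The simplices of K, each written with vertices in increasing order, are:

  0-simplices (12): a, b, c, d, e, f, g, h, i, j, k, l
  1-simplices (28): ab, al, bk, cd, ce, ch, cj, de, df, dg, di, dj, ef, eg, eh, ei, ej, fg, fh, fi, fj, gh, gi, gj, hi, hj, ij, kl
  2-simplices (16): cde, cdj, ceh, chj, deg, dfg, dfi, dij, efi, efj, egj, ehi, fgh, fhj, ghi, gij

giving chain groups C_0 ≅ Z^12, C_1 ≅ Z^28, C_2 ≅ Z^16.

∂_1: C_1 → C_0 is given by ∂[p,q] = [q] − [p]. For instance
  ∂gi = i − g.
The 12×28 boundary matrix has rank 10 and Smith normal form diag(1,1,1,1,1,1,1,1,1,1).

The boundary map ∂_2: C_2 → C_1 maps a triangle to the signed sum of its edges. For instance
  ∂dij = ij − dj + di,
  ∂ehi = hi − ei + eh.
The 28×16 boundary matrix has rank 15 and Smith normal form diag(1,1,1,1,1,1,1,1,1,1,1,1,1,1,1).

Reading off H_k = ker ∂_k / im ∂_{k+1}:

  H_0: rank C_0 − rank ∂_1 = 12 − 10 = 2, and the invariant factors of ∂_1 are all 1, so H_0 ≅ Z^2.
  H_1: rank ker ∂_1 − rank ∂_2 = (28 − 10) − 15 = 3, and the invariant factors of ∂_2 are all 1, so H_1 ≅ Z^3.
  H_2: rank ker ∂_2 − rank ∂_3 = (16 − 15) − 0 = 1, and there is no ∂_3, so H_2 ≅ Z.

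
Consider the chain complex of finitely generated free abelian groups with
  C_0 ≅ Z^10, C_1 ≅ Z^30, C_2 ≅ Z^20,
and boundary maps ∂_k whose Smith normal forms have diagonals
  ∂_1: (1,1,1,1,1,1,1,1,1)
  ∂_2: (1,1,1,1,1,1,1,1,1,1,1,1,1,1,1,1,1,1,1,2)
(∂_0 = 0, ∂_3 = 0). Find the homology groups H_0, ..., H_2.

H_0: b_0 = 10 − 0 − 9 = 1; torsion from ∂_1 factors > 1: none. So H_0 ≅ Z.
H_1: b_1 = 30 − 9 − 20 = 1; torsion from ∂_2 factors > 1: [2]. So H_1 ≅ Z ⊕ Z/2.
H_2: b_2 = 20 − 20 − 0 = 0; torsion from ∂_3 factors > 1: none. So H_2 ≅ 0.

H_0 ≅ Z,  H_1 ≅ Z ⊕ Z/2,  H_2 = 0.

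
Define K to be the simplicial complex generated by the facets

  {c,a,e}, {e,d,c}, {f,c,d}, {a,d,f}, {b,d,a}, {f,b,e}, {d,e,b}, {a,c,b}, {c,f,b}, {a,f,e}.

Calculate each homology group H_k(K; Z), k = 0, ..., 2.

K has 6 vertices, 15 edges, 10 triangles.
rank ∂_0 = 0, rank ∂_1 = 5 ⇒ b_0 = 6 − 0 − 5 = 1; all invariant factors of ∂_1 are 1 so no torsion. So H_0 = Z.
rank ∂_1 = 5, rank ∂_2 = 10 ⇒ b_1 = 15 − 5 − 10 = 0; ∂_2 has invariant factor(s) [2] giving torsion. So H_1 = Z/2Z.
rank ∂_2 = 10, rank ∂_3 = 0 ⇒ b_2 = 10 − 10 − 0 = 0. So H_2 = 0.

H_0 = Z,  H_1 = Z/2Z,  H_2 = 0.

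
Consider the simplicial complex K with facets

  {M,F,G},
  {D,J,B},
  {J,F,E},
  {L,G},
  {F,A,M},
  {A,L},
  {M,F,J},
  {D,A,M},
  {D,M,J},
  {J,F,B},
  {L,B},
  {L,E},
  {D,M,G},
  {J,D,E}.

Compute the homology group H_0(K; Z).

Order the vertices as A < B < D < E < F < G < J < L < M. Listing each simplex with vertices in this order, K has dimension 2 with simplices:

  0-simplices (9): A, B, D, E, F, G, J, L, M
  1-simplices (21): AD, AF, AL, AM, BD, BF, BJ, BL, DE, DG, DJ, DM, EF, EJ, EL, FG, FJ, FM, GL, GM, JM
  2-simplices (10): ADM, AFM, BDJ, BFJ, DEJ, DGM, DJM, EFJ, FGM, FJM

giving chain groups C_0 ≅ Z^9, C_1 ≅ Z^21, C_2 ≅ Z^10.

∂_1: C_1 → C_0 is given by ∂[p,q] = [q] − [p]. For instance
  ∂GM = M − G.
The resulting 9×21 matrix has rank 8, and its Smith normal form has invariant factors (1,1,1,1,1,1,1,1).

The boundary map ∂_2: C_2 → C_1 acts by ∂[p,q,r] = [q,r] − [p,r] + [p,q]. For instance
  ∂BDJ = DJ − BJ + BD,
  ∂EFJ = FJ − EJ + EF.
As a 21×10 matrix over Z this has rank 10, with invariant factors (1,1,1,1,1,1,1,1,1,1).

Reading off H_k = ker ∂_k / im ∂_{k+1}:

  H_0: rank C_0 − rank ∂_1 = 9 − 8 = 1, and the invariant factors of ∂_1 are all 1, so H_0 ≅ Z.

H_0 ≅ Z.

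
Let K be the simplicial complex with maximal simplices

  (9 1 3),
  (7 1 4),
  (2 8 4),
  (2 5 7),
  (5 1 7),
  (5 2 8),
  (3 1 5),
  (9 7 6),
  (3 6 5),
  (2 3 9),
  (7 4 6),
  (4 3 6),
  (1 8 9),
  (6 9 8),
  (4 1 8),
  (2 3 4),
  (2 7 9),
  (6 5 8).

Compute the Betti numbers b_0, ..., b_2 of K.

b_0 = 1, b_1 = 2, b_2 = 1.

Fix the vertex order 1 < 2 < 3 < 4 < 5 < 6 < 7 < 8 < 9 and write every simplex with vertices in increasing order. Then dim K = 2 and the simplices of K are:

  0-simplices (9): [1], [2], [3], [4], [5], [6], [7], [8], [9]
  1-simplices (27): (27 of them)
  2-simplices (18): [1,3,5], [1,3,9], [1,4,7], [1,4,8], [1,5,7], [1,8,9], [2,3,4], [2,3,9], [2,4,8], [2,5,7], [2,5,8], [2,7,9], [3,4,6], [3,5,6], [4,6,7], [5,6,8], [6,7,9], [6,8,9]

giving chain groups C_0 ≅ Z^9, C_1 ≅ Z^27, C_2 ≅ Z^18.

Boundary ∂_1: C_1 → C_0 is given by ∂[p,q] = [q] − [p]. For instance
  ∂[3,6] = [6] − [3].
As a 9×27 matrix over Z this has rank 8, with invariant factors (1,1,1,1,1,1,1,1).

Boundary ∂_2: C_2 → C_1 maps a triangle to the signed sum of its edges. For instance
  ∂[1,3,5] = [3,5] − [1,5] + [1,3],
  ∂[2,5,7] = [5,7] − [2,7] + [2,5].
The resulting 27×18 matrix has rank 17, and its Smith normal form has invariant factors (1,1,1,1,1,1,1,1,1,1,1,1,1,1,1,1,1).

Now H_k = ker ∂_k / im ∂_{k+1}, so:

  H_0: rank C_0 − rank ∂_1 = 9 − 8 = 1, and the invariant factors of ∂_1 are all 1, so H_0 ≅ Z.
  H_1: rank ker ∂_1 − rank ∂_2 = (27 − 8) − 17 = 2, and the invariant factors of ∂_2 are all 1, so H_1 ≅ Z^2.
  H_2: rank ker ∂_2 − rank ∂_3 = (18 − 17) − 0 = 1, and there is no ∂_3, so H_2 ≅ Z.

Hence the Betti numbers are b_0 = 1, b_1 = 2, b_2 = 1.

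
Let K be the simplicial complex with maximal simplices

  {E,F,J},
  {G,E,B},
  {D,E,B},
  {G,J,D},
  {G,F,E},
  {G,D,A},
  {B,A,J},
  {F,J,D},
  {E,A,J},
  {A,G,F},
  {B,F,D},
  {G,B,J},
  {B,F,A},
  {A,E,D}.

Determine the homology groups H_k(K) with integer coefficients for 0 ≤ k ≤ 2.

H_0 = Z,  H_1 = Z^2,  H_2 = Z.

We work with the vertex ordering A < B < D < E < F < G < J. The simplices of K, each written with vertices in increasing order, are:

  0-simplices (7): A, B, D, E, F, G, J
  1-simplices (21): AB, AD, AE, AF, AG, AJ, BD, BE, BF, BG, BJ, DE, DF, DG, DJ, EF, EG, EJ, FG, FJ, GJ
  2-simplices (14): ABF, ABJ, ADE, ADG, AEJ, AFG, BDE, BDF, BEG, BGJ, DFJ, DGJ, EFG, EFJ

so the chain groups are C_0 ≅ Z^7, C_1 ≅ Z^21, C_2 ≅ Z^14.

Boundary ∂_1: C_1 → C_0 sends each edge [p,q] (with p < q) to q − p.
This gives a 7×21 integer matrix of rank 6; reducing to Smith normal form yields diagonal entries (1,1,1,1,1,1).

Boundary ∂_2: C_2 → C_1 acts by ∂[p,q,r] = [q,r] − [p,r] + [p,q]. For instance
  ∂DGJ = GJ − DJ + DG,
  ∂BEG = EG − BG + BE.
This gives a 21×14 integer matrix of rank 13; reducing to Smith normal form yields diagonal entries (1,1,1,1,1,1,1,1,1,1,1,1,1).

From H_k ≅ ker(∂_k) / im(∂_{k+1}) we obtain:

  H_0: rank C_0 − rank ∂_1 = 7 − 6 = 1, and the invariant factors of ∂_1 are all 1, so H_0 = Z.
  H_1: rank ker ∂_1 − rank ∂_2 = (21 − 6) − 13 = 2, and the invariant factors of ∂_2 are all 1, so H_1 = Z^2.
  H_2: rank ker ∂_2 − rank ∂_3 = (14 − 13) − 0 = 1, and there is no ∂_3, so H_2 = Z.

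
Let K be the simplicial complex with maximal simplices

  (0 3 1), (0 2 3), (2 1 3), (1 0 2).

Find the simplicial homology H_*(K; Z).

Order the vertices as 0 < 1 < 2 < 3. Listing each simplex with vertices in this order, K has dimension 2 with simplices:

  0-simplices (4): [0], [1], [2], [3]
  1-simplices (6): [0,1], [0,2], [0,3], [1,2], [1,3], [2,3]
  2-simplices (4): [0,1,2], [0,1,3], [0,2,3], [1,2,3]

Hence C_0 ≅ Z^4, C_1 ≅ Z^6, C_2 ≅ Z^4.

∂_1: C_1 → C_0 is given by ∂[p,q] = [q] − [p]. For instance
  ∂[1,3] = [3] − [1].
The 4×6 boundary matrix has rank 3 and Smith normal form diag(1,1,1).

Boundary ∂_2: C_2 → C_1 acts by ∂[p,q,r] = [q,r] − [p,r] + [p,q]. For instance
  ∂[1,2,3] = [2,3] − [1,3] + [1,2],
  ∂[0,2,3] = [2,3] − [0,3] + [0,2].
The resulting 6×4 matrix has rank 3, and its Smith normal form has invariant factors (1,1,1).

Now H_k = ker ∂_k / im ∂_{k+1}, so:

  H_0: rank C_0 − rank ∂_1 = 4 − 3 = 1, and the invariant factors of ∂_1 are all 1, so H_0 ≅ Z.
  H_1: rank ker ∂_1 − rank ∂_2 = (6 − 3) − 3 = 0, and the invariant factors of ∂_2 are all 1, so H_1 ≅ 0.
  H_2: rank ker ∂_2 − rank ∂_3 = (4 − 3) − 0 = 1, and there is no ∂_3, so H_2 ≅ Z.

As a check, the Euler characteristic is 4 − 6 + 4 = 2, which agrees with 1 − 0 + 1 = 2.

H_0 ≅ Z,  H_1 = 0,  H_2 ≅ Z.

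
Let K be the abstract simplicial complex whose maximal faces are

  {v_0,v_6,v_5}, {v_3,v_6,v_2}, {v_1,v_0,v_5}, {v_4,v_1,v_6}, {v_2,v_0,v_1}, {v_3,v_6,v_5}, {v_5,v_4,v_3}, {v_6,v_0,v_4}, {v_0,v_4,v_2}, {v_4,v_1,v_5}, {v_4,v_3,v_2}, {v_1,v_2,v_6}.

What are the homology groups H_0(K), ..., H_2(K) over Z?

We work with the vertex ordering v_0 < v_1 < v_2 < v_3 < v_4 < v_5 < v_6. The simplices of K, each written with vertices in increasing order, are:

  0-simplices (7): [v_0], [v_1], [v_2], [v_3], [v_4], [v_5], [v_6]
  1-simplices (18): (18 of them)
  2-simplices (12): (12 of them)

Hence C_0 ≅ Z^7, C_1 ≅ Z^18, C_2 ≅ Z^12.

∂_1: C_1 → C_0 maps an edge to its endpoints' difference, ∂[p,q] = q − p. For instance
  ∂[v_1,v_4] = [v_4] − [v_1].
The 7×18 boundary matrix has rank 6 and Smith normal form diag(1,1,1,1,1,1).

The boundary map ∂_2: C_2 → C_1 sends each 2-simplex [p,q,r] to [q,r] − [p,r] + [p,q]. For instance
  ∂[v_0,v_2,v_4] = [v_2,v_4] − [v_0,v_4] + [v_0,v_2],
  ∂[v_1,v_4,v_6] = [v_4,v_6] − [v_1,v_6] + [v_1,v_4].
The 18×12 boundary matrix has rank 12 and Smith normal form diag(1,1,1,1,1,1,1,1,1,1,1,2).

Reading off H_k = ker ∂_k / im ∂_{k+1}:

  H_0: rank C_0 − rank ∂_1 = 7 − 6 = 1, and the invariant factors of ∂_1 are all 1, so H_0 ≅ Z.
  H_1: rank ker ∂_1 − rank ∂_2 = (18 − 6) − 12 = 0, and ∂_2 has invariant factor 2 > 1, so H_1 ≅ Z/2.
  H_2: rank ker ∂_2 − rank ∂_3 = (12 − 12) − 0 = 0, and there is no ∂_3, so H_2 ≅ 0.

As a check, the Euler characteristic is 7 − 18 + 12 = 1, which agrees with 1 − 0 + 0 = 1.
(K is a triangulation of the real projective plane RP^2.)

H_0 ≅ Z,  H_1 ≅ Z/2,  H_2 = 0.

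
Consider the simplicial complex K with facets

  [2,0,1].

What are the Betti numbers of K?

We work with the vertex ordering 0 < 1 < 2. The simplices of K, each written with vertices in increasing order, are:

  0-simplices (3): [0], [1], [2]
  1-simplices (3): [0,1], [0,2], [1,2]
  2-simplices (1): [0,1,2]

so the chain groups are C_0 ≅ Z^3, C_1 ≅ Z^3, C_2 ≅ Z^1.

∂_1: C_1 → C_0 maps an edge to its endpoints' difference, ∂[p,q] = q − p. For instance
  ∂[0,1] = [1] − [0].
The 3×3 boundary matrix has rank 2 and Smith normal form diag(1,1).

The boundary map ∂_2: C_2 → C_1 acts by ∂[p,q,r] = [q,r] − [p,r] + [p,q]. For instance
  ∂[0,1,2] = [1,2] − [0,2] + [0,1].
As a 3×1 matrix over Z this has rank 1, with invariant factors (1).

Now H_k = ker ∂_k / im ∂_{k+1}, so:

  H_0: rank C_0 − rank ∂_1 = 3 − 2 = 1, and the invariant factors of ∂_1 are all 1, so H_0 ≅ Z.
  H_1: rank ker ∂_1 − rank ∂_2 = (3 − 2) − 1 = 0, and the invariant factors of ∂_2 are all 1, so H_1 ≅ 0.
  H_2: rank ker ∂_2 − rank ∂_3 = (1 − 1) − 0 = 0, and there is no ∂_3, so H_2 ≅ 0.

Hence the Betti numbers are b_0 = 1, b_1 = 0, b_2 = 0.

b_0 = 1, b_1 = 0, b_2 = 0.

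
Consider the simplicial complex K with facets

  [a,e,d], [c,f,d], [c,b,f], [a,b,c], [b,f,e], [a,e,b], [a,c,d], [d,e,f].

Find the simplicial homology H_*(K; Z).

H_0 = Z,  H_1 = 0,  H_2 = Z.

Order the vertices as a < b < c < d < e < f. Listing each simplex with vertices in this order, K has dimension 2 with simplices:

  0-simplices (6): a, b, c, d, e, f
  1-simplices (12): ab, ac, ad, ae, bc, be, bf, cd, cf, de, df, ef
  2-simplices (8): abc, abe, acd, ade, bcf, bef, cdf, def

giving chain groups C_0 ≅ Z^6, C_1 ≅ Z^12, C_2 ≅ Z^8.

∂_1: C_1 → C_0 maps an edge to its endpoints' difference, ∂[p,q] = q − p.
The 6×12 boundary matrix has rank 5 and Smith normal form diag(1,1,1,1,1).

The boundary map ∂_2: C_2 → C_1 sends each 2-simplex [p,q,r] to [q,r] − [p,r] + [p,q]. For instance
  ∂cdf = df − cf + cd,
  ∂ade = de − ae + ad.
The 12×8 boundary matrix has rank 7 and Smith normal form diag(1,1,1,1,1,1,1).

Reading off H_k = ker ∂_k / im ∂_{k+1}:

  H_0: rank C_0 − rank ∂_1 = 6 − 5 = 1, and the invariant factors of ∂_1 are all 1, so H_0 ≅ Z.
  H_1: rank ker ∂_1 − rank ∂_2 = (12 − 5) − 7 = 0, and the invariant factors of ∂_2 are all 1, so H_1 ≅ 0.
  H_2: rank ker ∂_2 − rank ∂_3 = (8 − 7) − 0 = 1, and there is no ∂_3, so H_2 ≅ Z.

As a check, the Euler characteristic is 6 − 12 + 8 = 2, which agrees with 1 − 0 + 1 = 2.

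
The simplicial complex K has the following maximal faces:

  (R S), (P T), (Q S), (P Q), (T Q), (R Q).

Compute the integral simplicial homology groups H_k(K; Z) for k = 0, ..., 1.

Take the total order P < Q < R < S < T on the vertex set. Then K (dimension 1) consists of the simplices:

  0-simplices (5): P, Q, R, S, T
  1-simplices (6): PQ, PT, QR, QS, QT, RS

Hence C_0 ≅ Z^5, C_1 ≅ Z^6.

Boundary ∂_1: C_1 → C_0 maps an edge to its endpoints' difference, ∂[p,q] = q − p. For instance
  ∂QS = S − Q.
As a 5×6 matrix over Z this has rank 4, with invariant factors (1,1,1,1).

Computing H_k = (kernel of ∂_k) / (image of ∂_{k+1}):

  H_0: rank C_0 − rank ∂_1 = 5 − 4 = 1, and the invariant factors of ∂_1 are all 1, so H_0 = Z.
  H_1: rank ker ∂_1 − rank ∂_2 = (6 − 4) − 0 = 2, and there is no ∂_2, so H_1 = Z^2.

As a check, the Euler characteristic is 5 − 6 = -1, which agrees with 1 − 2 = -1.

H_0 ≅ Z,  H_1 ≅ Z^2.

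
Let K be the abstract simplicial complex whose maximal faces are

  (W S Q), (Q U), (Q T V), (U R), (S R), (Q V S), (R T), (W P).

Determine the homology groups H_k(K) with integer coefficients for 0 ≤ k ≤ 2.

H_0 ≅ Z,  H_1 ≅ Z^2,  H_2 = 0.

Order the vertices as P < Q < R < S < T < U < V < W. Listing each simplex with vertices in this order, K has dimension 2 with simplices:

  0-simplices (8): P, Q, R, S, T, U, V, W
  1-simplices (12): PW, QS, QT, QU, QV, QW, RS, RT, RU, SV, SW, TV
  2-simplices (3): QSV, QSW, QTV

giving chain groups C_0 ≅ Z^8, C_1 ≅ Z^12, C_2 ≅ Z^3.

Boundary ∂_1: C_1 → C_0 is given by ∂[p,q] = [q] − [p]. For instance
  ∂QW = W − Q.
As a 8×12 matrix over Z this has rank 7, with invariant factors (1,1,1,1,1,1,1).

The boundary map ∂_2: C_2 → C_1 acts by ∂[p,q,r] = [q,r] − [p,r] + [p,q]. For instance
  ∂QTV = TV − QV + QT,
  ∂QSW = SW − QW + QS.
This gives a 12×3 integer matrix of rank 3; reducing to Smith normal form yields diagonal entries (1,1,1).

Reading off H_k = ker ∂_k / im ∂_{k+1}:

  H_0: rank C_0 − rank ∂_1 = 8 − 7 = 1, and the invariant factors of ∂_1 are all 1, so H_0 = Z.
  H_1: rank ker ∂_1 − rank ∂_2 = (12 − 7) − 3 = 2, and the invariant factors of ∂_2 are all 1, so H_1 = Z^2.
  H_2: rank ker ∂_2 − rank ∂_3 = (3 − 3) − 0 = 0, and there is no ∂_3, so H_2 = 0.

As a check, the Euler characteristic is 8 − 12 + 3 = -1, which agrees with 1 − 2 + 0 = -1.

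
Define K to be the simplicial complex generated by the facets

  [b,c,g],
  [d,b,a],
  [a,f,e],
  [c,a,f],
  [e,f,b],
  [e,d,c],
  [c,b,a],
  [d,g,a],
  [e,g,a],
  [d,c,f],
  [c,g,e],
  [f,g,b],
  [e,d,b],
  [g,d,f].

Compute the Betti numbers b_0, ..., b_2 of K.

Fix the vertex order a < b < c < d < e < f < g and write every simplex with vertices in increasing order. Then dim K = 2 and the simplices of K are:

  0-simplices (7): a, b, c, d, e, f, g
  1-simplices (21): ab, ac, ad, ae, af, ag, bc, bd, be, bf, bg, cd, ce, cf, cg, de, df, dg, ef, eg, fg
  2-simplices (14): abc, abd, acf, adg, aef, aeg, bcg, bde, bef, bfg, cde, cdf, ceg, dfg

Hence C_0 ≅ Z^7, C_1 ≅ Z^21, C_2 ≅ Z^14.

Boundary ∂_1: C_1 → C_0 sends each edge [p,q] (with p < q) to q − p. For instance
  ∂fg = g − f.
The 7×21 boundary matrix has rank 6 and Smith normal form diag(1,1,1,1,1,1).

Boundary ∂_2: C_2 → C_1 sends each 2-simplex [p,q,r] to [q,r] − [p,r] + [p,q]. For instance
  ∂bef = ef − bf + be,
  ∂abc = bc − ac + ab.
The resulting 21×14 matrix has rank 13, and its Smith normal form has invariant factors (1,1,1,1,1,1,1,1,1,1,1,1,1).

Now H_k = ker ∂_k / im ∂_{k+1}, so:

  H_0: rank C_0 − rank ∂_1 = 7 − 6 = 1, and the invariant factors of ∂_1 are all 1, so H_0 = Z.
  H_1: rank ker ∂_1 − rank ∂_2 = (21 − 6) − 13 = 2, and the invariant factors of ∂_2 are all 1, so H_1 = Z^2.
  H_2: rank ker ∂_2 − rank ∂_3 = (14 − 13) − 0 = 1, and there is no ∂_3, so H_2 = Z.

(K is a triangulation of the torus T^2.)

Hence the Betti numbers are b_0 = 1, b_1 = 2, b_2 = 1.

b_0 = 1, b_1 = 2, b_2 = 1.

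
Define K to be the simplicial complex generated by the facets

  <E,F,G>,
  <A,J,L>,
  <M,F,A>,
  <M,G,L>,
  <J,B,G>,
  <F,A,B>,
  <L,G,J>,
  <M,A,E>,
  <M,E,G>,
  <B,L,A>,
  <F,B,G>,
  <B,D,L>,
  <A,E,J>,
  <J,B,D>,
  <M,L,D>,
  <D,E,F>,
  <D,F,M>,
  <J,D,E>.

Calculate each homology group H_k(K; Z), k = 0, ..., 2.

H_0 ≅ Z,  H_1 ≅ Z × Z/2,  H_2 = 0.

Fix the vertex order A < B < D < E < F < G < J < L < M and write every simplex with vertices in increasing order. Then dim K = 2 and the simplices of K are:

  0-simplices (9): A, B, D, E, F, G, J, L, M
  1-simplices (27): AB, AE, AF, AJ, AL, AM, BD, BF, BG, BJ, BL, DE, DF, DJ, DL, DM, EF, EG, EJ, EM, FG, FM, GJ, GL, GM, JL, LM
  2-simplices (18): ABF, ABL, AEJ, AEM, AFM, AJL, BDJ, BDL, BFG, BGJ, DEF, DEJ, DFM, DLM, EFG, EGM, GJL, GLM

giving chain groups C_0 ≅ Z^9, C_1 ≅ Z^27, C_2 ≅ Z^18.

∂_1: C_1 → C_0 is given by ∂[p,q] = [q] − [p]. For instance
  ∂FG = G − F.
The resulting 9×27 matrix has rank 8, and its Smith normal form has invariant factors (1,1,1,1,1,1,1,1).

∂_2: C_2 → C_1 acts by ∂[p,q,r] = [q,r] − [p,r] + [p,q]. For instance
  ∂ABF = BF − AF + AB,
  ∂DEF = EF − DF + DE.
The resulting 27×18 matrix has rank 18, and its Smith normal form has invariant factors (1,1,1,1,1,1,1,1,1,1,1,1,1,1,1,1,1,2).

Reading off H_k = ker ∂_k / im ∂_{k+1}:

  H_0: rank C_0 − rank ∂_1 = 9 − 8 = 1, and the invariant factors of ∂_1 are all 1, so H_0 = Z.
  H_1: rank ker ∂_1 − rank ∂_2 = (27 − 8) − 18 = 1, and ∂_2 has invariant factor 2 > 1, so H_1 = Z × Z/2.
  H_2: rank ker ∂_2 − rank ∂_3 = (18 − 18) − 0 = 0, and there is no ∂_3, so H_2 = 0.

As a check, the Euler characteristic is 9 − 27 + 18 = 0, which agrees with 1 − 1 + 0 = 0.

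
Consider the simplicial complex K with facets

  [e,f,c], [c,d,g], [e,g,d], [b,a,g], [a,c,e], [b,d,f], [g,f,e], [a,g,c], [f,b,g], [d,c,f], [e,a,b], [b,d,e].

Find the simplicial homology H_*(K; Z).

H_0 = Z,  H_1 = Z/2,  H_2 = 0.

We work with the vertex ordering a < b < c < d < e < f < g. The simplices of K, each written with vertices in increasing order, are:

  0-simplices (7): a, b, c, d, e, f, g
  1-simplices (18): ab, ac, ae, ag, bd, be, bf, bg, cd, ce, cf, cg, de, df, dg, ef, eg, fg
  2-simplices (12): abe, abg, ace, acg, bde, bdf, bfg, cdf, cdg, cef, deg, efg

Hence C_0 ≅ Z^7, C_1 ≅ Z^18, C_2 ≅ Z^12.

∂_1: C_1 → C_0 is given by ∂[p,q] = [q] − [p]. For instance
  ∂de = e − d.
The 7×18 boundary matrix has rank 6 and Smith normal form diag(1,1,1,1,1,1).

Boundary ∂_2: C_2 → C_1 sends each 2-simplex [p,q,r] to [q,r] − [p,r] + [p,q]. For instance
  ∂ace = ce − ae + ac,
  ∂bdf = df − bf + bd.
As a 18×12 matrix over Z this has rank 12, with invariant factors (1,1,1,1,1,1,1,1,1,1,1,2).

Reading off H_k = ker ∂_k / im ∂_{k+1}:

  H_0: rank C_0 − rank ∂_1 = 7 − 6 = 1, and the invariant factors of ∂_1 are all 1, so H_0 = Z.
  H_1: rank ker ∂_1 − rank ∂_2 = (18 − 6) − 12 = 0, and ∂_2 has invariant factor 2 > 1, so H_1 = Z/2.
  H_2: rank ker ∂_2 − rank ∂_3 = (12 − 12) − 0 = 0, and there is no ∂_3, so H_2 = 0.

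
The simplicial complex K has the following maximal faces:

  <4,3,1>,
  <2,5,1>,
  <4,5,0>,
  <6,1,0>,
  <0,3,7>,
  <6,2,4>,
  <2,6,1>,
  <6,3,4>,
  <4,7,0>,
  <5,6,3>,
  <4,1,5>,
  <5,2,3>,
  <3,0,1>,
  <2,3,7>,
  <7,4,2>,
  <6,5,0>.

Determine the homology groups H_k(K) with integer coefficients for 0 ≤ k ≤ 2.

H_0 = Z,  H_1 = Z^2,  H_2 = Z.

Order the vertices as 0 < 1 < 2 < 3 < 4 < 5 < 6 < 7. Listing each simplex with vertices in this order, K has dimension 2 with simplices:

  0-simplices (8): [0], [1], [2], [3], [4], [5], [6], [7]
  1-simplices (24): (24 of them)
  2-simplices (16): [0,1,3], [0,1,6], [0,3,7], [0,4,5], [0,4,7], [0,5,6], [1,2,5], [1,2,6], [1,3,4], [1,4,5], [2,3,5], [2,3,7], [2,4,6], [2,4,7], [3,4,6], [3,5,6]

giving chain groups C_0 ≅ Z^8, C_1 ≅ Z^24, C_2 ≅ Z^16.

The boundary map ∂_1: C_1 → C_0 sends each edge [p,q] (with p < q) to q − p. For instance
  ∂[2,7] = [7] − [2].
As a 8×24 matrix over Z this has rank 7, with invariant factors (1,1,1,1,1,1,1).

∂_2: C_2 → C_1 sends each 2-simplex [p,q,r] to [q,r] − [p,r] + [p,q]. For instance
  ∂[3,4,6] = [4,6] − [3,6] + [3,4],
  ∂[1,3,4] = [3,4] − [1,4] + [1,3].
The 24×16 boundary matrix has rank 15 and Smith normal form diag(1,1,1,1,1,1,1,1,1,1,1,1,1,1,1).

Computing H_k = (kernel of ∂_k) / (image of ∂_{k+1}):

  H_0: rank C_0 − rank ∂_1 = 8 − 7 = 1, and the invariant factors of ∂_1 are all 1, so H_0 = Z.
  H_1: rank ker ∂_1 − rank ∂_2 = (24 − 7) − 15 = 2, and the invariant factors of ∂_2 are all 1, so H_1 = Z^2.
  H_2: rank ker ∂_2 − rank ∂_3 = (16 − 15) − 0 = 1, and there is no ∂_3, so H_2 = Z.

(K is a triangulation of the torus T^2.)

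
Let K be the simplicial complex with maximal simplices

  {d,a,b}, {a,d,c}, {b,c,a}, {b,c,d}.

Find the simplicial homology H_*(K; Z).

H_0 = Z,  H_1 = 0,  H_2 = Z.

Order the vertices as a < b < c < d. Listing each simplex with vertices in this order, K has dimension 2 with simplices:

  0-simplices (4): a, b, c, d
  1-simplices (6): ab, ac, ad, bc, bd, cd
  2-simplices (4): abc, abd, acd, bcd

so the chain groups are C_0 ≅ Z^4, C_1 ≅ Z^6, C_2 ≅ Z^4.

∂_1: C_1 → C_0 maps an edge to its endpoints' difference, ∂[p,q] = q − p.
The resulting 4×6 matrix has rank 3, and its Smith normal form has invariant factors (1,1,1).

∂_2: C_2 → C_1 sends each 2-simplex [p,q,r] to [q,r] − [p,r] + [p,q]. For instance
  ∂abc = bc − ac + ab,
  ∂abd = bd − ad + ab.
This gives a 6×4 integer matrix of rank 3; reducing to Smith normal form yields diagonal entries (1,1,1).

From H_k ≅ ker(∂_k) / im(∂_{k+1}) we obtain:

  H_0: rank C_0 − rank ∂_1 = 4 − 3 = 1, and the invariant factors of ∂_1 are all 1, so H_0 = Z.
  H_1: rank ker ∂_1 − rank ∂_2 = (6 − 3) − 3 = 0, and the invariant factors of ∂_2 are all 1, so H_1 = 0.
  H_2: rank ker ∂_2 − rank ∂_3 = (4 − 3) − 0 = 1, and there is no ∂_3, so H_2 = Z.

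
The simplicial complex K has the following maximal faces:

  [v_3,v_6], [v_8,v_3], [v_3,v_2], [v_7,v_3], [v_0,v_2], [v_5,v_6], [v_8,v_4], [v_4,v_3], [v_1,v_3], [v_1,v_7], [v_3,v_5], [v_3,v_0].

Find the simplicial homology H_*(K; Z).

Fix the vertex order v_0 < v_1 < v_2 < v_3 < v_4 < v_5 < v_6 < v_7 < v_8 and write every simplex with vertices in increasing order. Then dim K = 1 and the simplices of K are:

  0-simplices (9): [v_0], [v_1], [v_2], [v_3], [v_4], [v_5], [v_6], [v_7], [v_8]
  1-simplices (12): [v_0,v_2], [v_0,v_3], [v_1,v_3], [v_1,v_7], [v_2,v_3], [v_3,v_4], [v_3,v_5], [v_3,v_6], [v_3,v_7], [v_3,v_8], [v_4,v_8], [v_5,v_6]

giving chain groups C_0 ≅ Z^9, C_1 ≅ Z^12.

Boundary ∂_1: C_1 → C_0 maps an edge to its endpoints' difference, ∂[p,q] = q − p. For instance
  ∂[v_0,v_3] = [v_3] − [v_0].
This gives a 9×12 integer matrix of rank 8; reducing to Smith normal form yields diagonal entries (1,1,1,1,1,1,1,1).

Reading off H_k = ker ∂_k / im ∂_{k+1}:

  H_0: rank C_0 − rank ∂_1 = 9 − 8 = 1, and the invariant factors of ∂_1 are all 1, so H_0 = Z.
  H_1: rank ker ∂_1 − rank ∂_2 = (12 − 8) − 0 = 4, and there is no ∂_2, so H_1 = Z^4.

As a check, the Euler characteristic is 9 − 12 = -3, which agrees with 1 − 4 = -3.

H_0 ≅ Z,  H_1 ≅ Z^4.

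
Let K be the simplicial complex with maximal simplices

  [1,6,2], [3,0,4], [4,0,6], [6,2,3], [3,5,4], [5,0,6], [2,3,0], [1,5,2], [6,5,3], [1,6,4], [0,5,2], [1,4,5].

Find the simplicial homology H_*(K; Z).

We work with the vertex ordering 0 < 1 < 2 < 3 < 4 < 5 < 6. The simplices of K, each written with vertices in increasing order, are:

  0-simplices (7): [0], [1], [2], [3], [4], [5], [6]
  1-simplices (18): [0,2], [0,3], [0,4], [0,5], [0,6], [1,2], [1,4], [1,5], [1,6], [2,3], [2,5], [2,6], [3,4], [3,5], [3,6], [4,5], [4,6], [5,6]
  2-simplices (12): [0,2,3], [0,2,5], [0,3,4], [0,4,6], [0,5,6], [1,2,5], [1,2,6], [1,4,5], [1,4,6], [2,3,6], [3,4,5], [3,5,6]

Hence C_0 ≅ Z^7, C_1 ≅ Z^18, C_2 ≅ Z^12.

The boundary map ∂_1: C_1 → C_0 maps an edge to its endpoints' difference, ∂[p,q] = q − p.
As a 7×18 matrix over Z this has rank 6, with invariant factors (1,1,1,1,1,1).

The boundary map ∂_2: C_2 → C_1 maps a triangle to the signed sum of its edges. For instance
  ∂[0,3,4] = [3,4] − [0,4] + [0,3],
  ∂[3,5,6] = [5,6] − [3,6] + [3,5].
The resulting 18×12 matrix has rank 12, and its Smith normal form has invariant factors (1,1,1,1,1,1,1,1,1,1,1,2).

From H_k ≅ ker(∂_k) / im(∂_{k+1}) we obtain:

  H_0: rank C_0 − rank ∂_1 = 7 − 6 = 1, and the invariant factors of ∂_1 are all 1, so H_0 ≅ Z.
  H_1: rank ker ∂_1 − rank ∂_2 = (18 − 6) − 12 = 0, and ∂_2 has invariant factor 2 > 1, so H_1 ≅ Z_2.
  H_2: rank ker ∂_2 − rank ∂_3 = (12 − 12) − 0 = 0, and there is no ∂_3, so H_2 ≅ 0.

(K is a triangulation of the real projective plane RP^2.)

H_0 ≅ Z,  H_1 ≅ Z_2,  H_2 = 0.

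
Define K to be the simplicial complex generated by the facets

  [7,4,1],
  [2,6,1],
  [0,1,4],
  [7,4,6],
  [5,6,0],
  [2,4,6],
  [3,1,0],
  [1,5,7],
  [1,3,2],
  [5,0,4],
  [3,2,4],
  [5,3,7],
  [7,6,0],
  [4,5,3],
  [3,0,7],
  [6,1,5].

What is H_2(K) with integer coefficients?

Order the vertices as 0 < 1 < 2 < 3 < 4 < 5 < 6 < 7. Listing each simplex with vertices in this order, K has dimension 2 with simplices:

  0-simplices (8): [0], [1], [2], [3], [4], [5], [6], [7]
  1-simplices (24): (24 of them)
  2-simplices (16): [0,1,3], [0,1,4], [0,3,7], [0,4,5], [0,5,6], [0,6,7], [1,2,3], [1,2,6], [1,4,7], [1,5,6], [1,5,7], [2,3,4], [2,4,6], [3,4,5], [3,5,7], [4,6,7]

so the chain groups are C_0 ≅ Z^8, C_1 ≅ Z^24, C_2 ≅ Z^16.

The boundary map ∂_1: C_1 → C_0 is given by ∂[p,q] = [q] − [p].
As a 8×24 matrix over Z this has rank 7, with invariant factors (1,1,1,1,1,1,1).

The boundary map ∂_2: C_2 → C_1 acts by ∂[p,q,r] = [q,r] − [p,r] + [p,q]. For instance
  ∂[1,2,3] = [2,3] − [1,3] + [1,2],
  ∂[1,2,6] = [2,6] − [1,6] + [1,2].
The resulting 24×16 matrix has rank 15, and its Smith normal form has invariant factors (1,1,1,1,1,1,1,1,1,1,1,1,1,1,1).

Now H_k = ker ∂_k / im ∂_{k+1}, so:

  H_2: rank ker ∂_2 − rank ∂_3 = (16 − 15) − 0 = 1, and there is no ∂_3, so H_2 ≅ Z.

(K is a triangulation of the torus T^2.)

H_2 = Z.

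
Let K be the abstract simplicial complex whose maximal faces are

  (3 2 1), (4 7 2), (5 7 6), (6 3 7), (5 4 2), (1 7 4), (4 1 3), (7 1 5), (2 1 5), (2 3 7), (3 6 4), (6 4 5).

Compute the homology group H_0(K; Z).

H_0 ≅ Z.

Fix the vertex order 1 < 2 < 3 < 4 < 5 < 6 < 7 and write every simplex with vertices in increasing order. Then dim K = 2 and the simplices of K are:

  0-simplices (7): [1], [2], [3], [4], [5], [6], [7]
  1-simplices (18): [1,2], [1,3], [1,4], [1,5], [1,7], [2,3], [2,4], [2,5], [2,7], [3,4], [3,6], [3,7], [4,5], [4,6], [4,7], [5,6], [5,7], [6,7]
  2-simplices (12): [1,2,3], [1,2,5], [1,3,4], [1,4,7], [1,5,7], [2,3,7], [2,4,5], [2,4,7], [3,4,6], [3,6,7], [4,5,6], [5,6,7]

giving chain groups C_0 ≅ Z^7, C_1 ≅ Z^18, C_2 ≅ Z^12.

The boundary map ∂_1: C_1 → C_0 sends each edge [p,q] (with p < q) to q − p. For instance
  ∂[6,7] = [7] − [6].
As a 7×18 matrix over Z this has rank 6, with invariant factors (1,1,1,1,1,1).

The boundary map ∂_2: C_2 → C_1 sends each 2-simplex [p,q,r] to [q,r] − [p,r] + [p,q]. For instance
  ∂[1,2,5] = [2,5] − [1,5] + [1,2],
  ∂[1,3,4] = [3,4] − [1,4] + [1,3].
As a 18×12 matrix over Z this has rank 12, with invariant factors (1,1,1,1,1,1,1,1,1,1,1,2).

Now H_k = ker ∂_k / im ∂_{k+1}, so:

  H_0: rank C_0 − rank ∂_1 = 7 − 6 = 1, and the invariant factors of ∂_1 are all 1, so H_0 ≅ Z.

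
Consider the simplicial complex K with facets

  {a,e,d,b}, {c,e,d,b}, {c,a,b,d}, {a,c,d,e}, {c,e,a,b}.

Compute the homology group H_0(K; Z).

K has 5 vertices, 10 edges, 10 triangles, 5 3-simplices.
rank ∂_0 = 0, rank ∂_1 = 4 ⇒ b_0 = 5 − 0 − 4 = 1; all invariant factors of ∂_1 are 1 so no torsion. So H_0 ≅ Z.

H_0 ≅ Z.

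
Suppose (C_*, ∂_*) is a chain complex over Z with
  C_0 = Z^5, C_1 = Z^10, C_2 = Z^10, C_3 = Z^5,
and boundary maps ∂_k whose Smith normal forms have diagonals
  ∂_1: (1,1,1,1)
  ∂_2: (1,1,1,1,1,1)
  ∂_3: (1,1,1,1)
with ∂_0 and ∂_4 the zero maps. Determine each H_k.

H_0 = Z,  H_1 = 0,  H_2 = 0,  H_3 = Z.

H_0: b_0 = 5 − 0 − 4 = 1; torsion from ∂_1 factors > 1: none. So H_0 = Z.
H_1: b_1 = 10 − 4 − 6 = 0; torsion from ∂_2 factors > 1: none. So H_1 = 0.
H_2: b_2 = 10 − 6 − 4 = 0; torsion from ∂_3 factors > 1: none. So H_2 = 0.
H_3: b_3 = 5 − 4 − 0 = 1; torsion from ∂_4 factors > 1: none. So H_3 = Z.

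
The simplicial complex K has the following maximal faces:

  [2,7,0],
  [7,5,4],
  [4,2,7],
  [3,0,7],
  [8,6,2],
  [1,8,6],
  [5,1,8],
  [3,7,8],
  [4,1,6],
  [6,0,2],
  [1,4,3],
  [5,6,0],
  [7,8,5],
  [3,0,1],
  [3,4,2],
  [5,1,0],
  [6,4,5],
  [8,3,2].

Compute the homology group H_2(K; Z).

Fix the vertex order 0 < 1 < 2 < 3 < 4 < 5 < 6 < 7 < 8 and write every simplex with vertices in increasing order. Then dim K = 2 and the simplices of K are:

  0-simplices (9): [0], [1], [2], [3], [4], [5], [6], [7], [8]
  1-simplices (27): (27 of them)
  2-simplices (18): [0,1,3], [0,1,5], [0,2,6], [0,2,7], [0,3,7], [0,5,6], [1,3,4], [1,4,6], [1,5,8], [1,6,8], [2,3,4], [2,3,8], [2,4,7], [2,6,8], [3,7,8], [4,5,6], [4,5,7], [5,7,8]

giving chain groups C_0 ≅ Z^9, C_1 ≅ Z^27, C_2 ≅ Z^18.

∂_1: C_1 → C_0 is given by ∂[p,q] = [q] − [p].
The 9×27 boundary matrix has rank 8 and Smith normal form diag(1,1,1,1,1,1,1,1).

The boundary map ∂_2: C_2 → C_1 acts by ∂[p,q,r] = [q,r] − [p,r] + [p,q]. For instance
  ∂[0,5,6] = [5,6] − [0,6] + [0,5],
  ∂[1,5,8] = [5,8] − [1,8] + [1,5].
As a 27×18 matrix over Z this has rank 18, with invariant factors (1,1,1,1,1,1,1,1,1,1,1,1,1,1,1,1,1,2).

From H_k ≅ ker(∂_k) / im(∂_{k+1}) we obtain:

  H_2: rank ker ∂_2 − rank ∂_3 = (18 − 18) − 0 = 0, and there is no ∂_3, so H_2 = 0.

H_2 ≅ 0.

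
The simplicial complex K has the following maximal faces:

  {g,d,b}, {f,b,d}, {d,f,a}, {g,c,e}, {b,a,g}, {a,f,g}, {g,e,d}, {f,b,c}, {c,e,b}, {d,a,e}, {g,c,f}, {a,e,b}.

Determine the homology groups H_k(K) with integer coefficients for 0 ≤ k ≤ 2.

We work with the vertex ordering a < b < c < d < e < f < g. The simplices of K, each written with vertices in increasing order, are:

  0-simplices (7): a, b, c, d, e, f, g
  1-simplices (18): ab, ad, ae, af, ag, bc, bd, be, bf, bg, ce, cf, cg, de, df, dg, eg, fg
  2-simplices (12): abe, abg, ade, adf, afg, bce, bcf, bdf, bdg, ceg, cfg, deg

giving chain groups C_0 ≅ Z^7, C_1 ≅ Z^18, C_2 ≅ Z^12.

∂_1: C_1 → C_0 maps an edge to its endpoints' difference, ∂[p,q] = q − p.
This gives a 7×18 integer matrix of rank 6; reducing to Smith normal form yields diagonal entries (1,1,1,1,1,1).

Boundary ∂_2: C_2 → C_1 maps a triangle to the signed sum of its edges. For instance
  ∂ade = de − ae + ad,
  ∂abe = be − ae + ab.
The 18×12 boundary matrix has rank 12 and Smith normal form diag(1,1,1,1,1,1,1,1,1,1,1,2).

From H_k ≅ ker(∂_k) / im(∂_{k+1}) we obtain:

  H_0: rank C_0 − rank ∂_1 = 7 − 6 = 1, and the invariant factors of ∂_1 are all 1, so H_0 = Z.
  H_1: rank ker ∂_1 − rank ∂_2 = (18 − 6) − 12 = 0, and ∂_2 has invariant factor 2 > 1, so H_1 = Z/2Z.
  H_2: rank ker ∂_2 − rank ∂_3 = (12 − 12) − 0 = 0, and there is no ∂_3, so H_2 = 0.

(K is a triangulation of the real projective plane RP^2.)

H_0 = Z,  H_1 = Z/2Z,  H_2 = 0.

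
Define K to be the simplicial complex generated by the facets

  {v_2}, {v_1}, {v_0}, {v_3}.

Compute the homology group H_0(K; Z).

Take the total order v_0 < v_1 < v_2 < v_3 on the vertex set. Then K (dimension 0) consists of the simplices:

  0-simplices (4): [v_0], [v_1], [v_2], [v_3]

giving chain groups C_0 ≅ Z^4.

Reading off H_k = ker ∂_k / im ∂_{k+1}:

  H_0: rank C_0 − rank ∂_1 = 4 − 0 = 4, and there is no ∂_1, so H_0 ≅ Z^4.

H_0 ≅ Z^4.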